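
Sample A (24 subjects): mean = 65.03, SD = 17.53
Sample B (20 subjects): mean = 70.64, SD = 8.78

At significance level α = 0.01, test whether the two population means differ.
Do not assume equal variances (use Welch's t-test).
Welch's two-sample t-test:
H₀: μ₁ = μ₂
H₁: μ₁ ≠ μ₂
s₁²/n₁ = 17.53²/24 = 12.8042,  s₂²/n₂ = 8.78²/20 = 3.8544
SE = √(s₁²/n₁ + s₂²/n₂) = √(12.8042 + 3.8544) = 4.0815
df (Welch-Satterthwaite) = (s₁²/n₁ + s₂²/n₂)² / [(s₁²/n₁)²/(n₁-1) + (s₂²/n₂)²/(n₂-1)] ≈ 35.08
t = (x̄₁ - x̄₂) / SE = (65.03 - 70.64) / 4.0815 = -5.61 / 4.0815 = -1.374
p-value = 0.1780

Since p-value > α = 0.01, we fail to reject H₀.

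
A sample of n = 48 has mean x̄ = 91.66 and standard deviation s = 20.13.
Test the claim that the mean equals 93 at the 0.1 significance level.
One-sample t-test:
H₀: μ = 93
H₁: μ ≠ 93
df = n - 1 = 47
t = (x̄ - μ₀) / (s/√n) = (91.66 - 93) / (20.13/√48) = -0.461
p-value = 0.6468

Since p-value > α = 0.1, we fail to reject H₀.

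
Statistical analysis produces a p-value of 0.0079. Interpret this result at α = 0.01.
Since p = 0.0079 < α = 0.01, reject H₀.
There is sufficient evidence to reject the null hypothesis; the result is statistically significant at the 0.01 level.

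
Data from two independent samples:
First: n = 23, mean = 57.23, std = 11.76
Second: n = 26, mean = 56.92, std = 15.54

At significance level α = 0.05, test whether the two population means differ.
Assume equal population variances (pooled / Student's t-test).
Student's two-sample t-test (equal variances):
H₀: μ₁ = μ₂
H₁: μ₁ ≠ μ₂
df = n₁ + n₂ - 2 = 47
Pooled variance s_p² = [(n₁-1)s₁² + (n₂-1)s₂²] / (n₁ + n₂ - 2) = [(22)(11.76²) + (25)(15.54²)] / 47 = 193.1880
SE = √(s_p²(1/n₁ + 1/n₂)) = √(193.1880 × (1/23 + 1/26)) = 3.9787
t = (x̄₁ - x̄₂) / SE = (57.23 - 56.92) / 3.9787 = 0.31 / 3.9787 = 0.078
p-value = 0.9382

Since p-value > α = 0.05, we fail to reject H₀.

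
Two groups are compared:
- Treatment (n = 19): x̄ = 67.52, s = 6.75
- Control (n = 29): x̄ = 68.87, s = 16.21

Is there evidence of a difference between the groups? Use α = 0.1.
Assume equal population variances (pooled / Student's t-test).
Student's two-sample t-test (equal variances):
H₀: μ₁ = μ₂
H₁: μ₁ ≠ μ₂
df = n₁ + n₂ - 2 = 46
Pooled variance s_p² = [(n₁-1)s₁² + (n₂-1)s₂²] / (n₁ + n₂ - 2) = [(18)(6.75²) + (28)(16.21²)] / 46 = 177.7722
SE = √(s_p²(1/n₁ + 1/n₂)) = √(177.7722 × (1/19 + 1/29)) = 3.9353
t = (x̄₁ - x̄₂) / SE = (67.52 - 68.87) / 3.9353 = -1.35 / 3.9353 = -0.343
p-value = 0.7331

Since p-value > α = 0.1, we fail to reject H₀.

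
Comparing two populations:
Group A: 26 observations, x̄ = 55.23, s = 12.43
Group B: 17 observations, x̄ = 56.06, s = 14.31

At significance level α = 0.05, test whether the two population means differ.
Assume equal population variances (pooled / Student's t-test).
Student's two-sample t-test (equal variances):
H₀: μ₁ = μ₂
H₁: μ₁ ≠ μ₂
df = n₁ + n₂ - 2 = 41
Pooled variance s_p² = [(n₁-1)s₁² + (n₂-1)s₂²] / (n₁ + n₂ - 2) = [(25)(12.43²) + (16)(14.31²)] / 41 = 174.1229
SE = √(s_p²(1/n₁ + 1/n₂)) = √(174.1229 × (1/26 + 1/17)) = 4.1158
t = (x̄₁ - x̄₂) / SE = (55.23 - 56.06) / 4.1158 = -0.83 / 4.1158 = -0.202
p-value = 0.8412

Since p-value > α = 0.05, we fail to reject H₀.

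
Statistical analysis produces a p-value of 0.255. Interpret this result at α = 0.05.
Since p = 0.255 > α = 0.05, fail to reject H₀.
There is insufficient evidence to reject the null hypothesis; the result is not statistically significant at the 0.05 level.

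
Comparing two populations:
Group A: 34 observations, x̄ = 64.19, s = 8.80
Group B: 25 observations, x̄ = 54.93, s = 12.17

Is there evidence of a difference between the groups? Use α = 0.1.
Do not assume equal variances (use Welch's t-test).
Welch's two-sample t-test:
H₀: μ₁ = μ₂
H₁: μ₁ ≠ μ₂
s₁²/n₁ = 8.80²/34 = 2.2776,  s₂²/n₂ = 12.17²/25 = 5.9244
SE = √(s₁²/n₁ + s₂²/n₂) = √(2.2776 + 5.9244) = 2.8639
df (Welch-Satterthwaite) = (s₁²/n₁ + s₂²/n₂)² / [(s₁²/n₁)²/(n₁-1) + (s₂²/n₂)²/(n₂-1)] ≈ 41.54
t = (x̄₁ - x̄₂) / SE = (64.19 - 54.93) / 2.8639 = 9.26 / 2.8639 = 3.233
p-value = 0.0024

Since p-value < α = 0.1, we reject H₀.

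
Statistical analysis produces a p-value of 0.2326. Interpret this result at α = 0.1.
Since p = 0.2326 > α = 0.1, fail to reject H₀.
There is insufficient evidence to reject the null hypothesis; the result is not statistically significant at the 0.1 level.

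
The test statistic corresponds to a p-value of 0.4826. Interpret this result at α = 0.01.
Since p = 0.4826 > α = 0.01, fail to reject H₀.
There is insufficient evidence to reject the null hypothesis; the result is not statistically significant at the 0.01 level.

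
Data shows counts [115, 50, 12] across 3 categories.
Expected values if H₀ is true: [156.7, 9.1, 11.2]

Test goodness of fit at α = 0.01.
Chi-square goodness of fit test:
H₀: observed counts match expected distribution
H₁: observed counts differ from expected distribution
df = k - 1 = 2
χ² = Σ(O - E)²/E
   = (115 - 156.7)²/156.7 + (50 - 9.1)²/9.1 + (12 - 11.2)²/11.2
   = 11.097 + 183.825 + 0.057
   = 194.98
p-value < 0.0001

Since p-value < α = 0.01, we reject H₀.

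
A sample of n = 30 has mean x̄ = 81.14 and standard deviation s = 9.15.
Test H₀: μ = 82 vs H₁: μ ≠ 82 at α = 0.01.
One-sample t-test:
H₀: μ = 82
H₁: μ ≠ 82
df = n - 1 = 29
t = (x̄ - μ₀) / (s/√n) = (81.14 - 82) / (9.15/√30) = -0.515
p-value = 0.6106

Since p-value > α = 0.01, we fail to reject H₀.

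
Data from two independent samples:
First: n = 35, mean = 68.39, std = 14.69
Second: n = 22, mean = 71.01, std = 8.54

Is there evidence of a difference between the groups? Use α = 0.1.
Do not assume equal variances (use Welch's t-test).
Welch's two-sample t-test:
H₀: μ₁ = μ₂
H₁: μ₁ ≠ μ₂
s₁²/n₁ = 14.69²/35 = 6.1656,  s₂²/n₂ = 8.54²/22 = 3.3151
SE = √(s₁²/n₁ + s₂²/n₂) = √(6.1656 + 3.3151) = 3.0791
df (Welch-Satterthwaite) = (s₁²/n₁ + s₂²/n₂)² / [(s₁²/n₁)²/(n₁-1) + (s₂²/n₂)²/(n₂-1)] ≈ 54.76
t = (x̄₁ - x̄₂) / SE = (68.39 - 71.01) / 3.0791 = -2.62 / 3.0791 = -0.851
p-value = 0.3985

Since p-value > α = 0.1, we fail to reject H₀.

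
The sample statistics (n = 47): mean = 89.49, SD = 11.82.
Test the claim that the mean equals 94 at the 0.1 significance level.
One-sample t-test:
H₀: μ = 94
H₁: μ ≠ 94
df = n - 1 = 46
t = (x̄ - μ₀) / (s/√n) = (89.49 - 94) / (11.82/√47) = -2.616
p-value = 0.0120

Since p-value < α = 0.1, we reject H₀.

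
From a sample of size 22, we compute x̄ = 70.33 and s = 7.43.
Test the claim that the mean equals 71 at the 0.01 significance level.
One-sample t-test:
H₀: μ = 71
H₁: μ ≠ 71
df = n - 1 = 21
t = (x̄ - μ₀) / (s/√n) = (70.33 - 71) / (7.43/√22) = -0.423
p-value = 0.6766

Since p-value > α = 0.01, we fail to reject H₀.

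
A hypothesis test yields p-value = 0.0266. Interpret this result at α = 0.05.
Since p = 0.0266 < α = 0.05, reject H₀.
There is sufficient evidence to reject the null hypothesis; the result is statistically significant at the 0.05 level.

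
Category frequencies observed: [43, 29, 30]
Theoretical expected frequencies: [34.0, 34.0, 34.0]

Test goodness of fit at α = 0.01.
Chi-square goodness of fit test:
H₀: observed counts match expected distribution
H₁: observed counts differ from expected distribution
df = k - 1 = 2
χ² = Σ(O - E)²/E
   = (43 - 34.0)²/34.0 + (29 - 34.0)²/34.0 + (30 - 34.0)²/34.0
   = 2.382 + 0.735 + 0.471
   = 3.59
p-value = 0.1663

Since p-value > α = 0.01, we fail to reject H₀.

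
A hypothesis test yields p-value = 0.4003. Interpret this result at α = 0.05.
Since p = 0.4003 > α = 0.05, fail to reject H₀.
There is insufficient evidence to reject the null hypothesis; the result is not statistically significant at the 0.05 level.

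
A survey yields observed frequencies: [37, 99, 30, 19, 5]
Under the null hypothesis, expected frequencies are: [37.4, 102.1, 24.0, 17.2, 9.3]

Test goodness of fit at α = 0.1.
Chi-square goodness of fit test:
H₀: observed counts match expected distribution
H₁: observed counts differ from expected distribution
df = k - 1 = 4
χ² = Σ(O - E)²/E
   = (37 - 37.4)²/37.4 + (99 - 102.1)²/102.1 + (30 - 24.0)²/24.0 + (19 - 17.2)²/17.2 + (5 - 9.3)²/9.3
   = 0.004 + 0.094 + 1.500 + 0.188 + 1.988
   = 3.77
p-value = 0.4373

Since p-value > α = 0.1, we fail to reject H₀.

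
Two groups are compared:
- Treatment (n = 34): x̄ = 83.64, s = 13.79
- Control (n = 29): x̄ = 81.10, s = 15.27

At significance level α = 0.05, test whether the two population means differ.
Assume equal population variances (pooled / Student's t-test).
Student's two-sample t-test (equal variances):
H₀: μ₁ = μ₂
H₁: μ₁ ≠ μ₂
df = n₁ + n₂ - 2 = 61
Pooled variance s_p² = [(n₁-1)s₁² + (n₂-1)s₂²] / (n₁ + n₂ - 2) = [(33)(13.79²) + (28)(15.27²)] / 61 = 209.9058
SE = √(s_p²(1/n₁ + 1/n₂)) = √(209.9058 × (1/34 + 1/29)) = 3.6622
t = (x̄₁ - x̄₂) / SE = (83.64 - 81.10) / 3.6622 = 2.54 / 3.6622 = 0.694
p-value = 0.4906

Since p-value > α = 0.05, we fail to reject H₀.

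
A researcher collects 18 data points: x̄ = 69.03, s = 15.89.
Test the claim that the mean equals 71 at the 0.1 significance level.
One-sample t-test:
H₀: μ = 71
H₁: μ ≠ 71
df = n - 1 = 17
t = (x̄ - μ₀) / (s/√n) = (69.03 - 71) / (15.89/√18) = -0.526
p-value = 0.6057

Since p-value > α = 0.1, we fail to reject H₀.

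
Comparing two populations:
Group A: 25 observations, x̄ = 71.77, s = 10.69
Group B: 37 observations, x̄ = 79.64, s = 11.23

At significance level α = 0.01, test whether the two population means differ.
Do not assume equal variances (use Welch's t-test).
Welch's two-sample t-test:
H₀: μ₁ = μ₂
H₁: μ₁ ≠ μ₂
s₁²/n₁ = 10.69²/25 = 4.5710,  s₂²/n₂ = 11.23²/37 = 3.4085
SE = √(s₁²/n₁ + s₂²/n₂) = √(4.5710 + 3.4085) = 2.8248
df (Welch-Satterthwaite) = (s₁²/n₁ + s₂²/n₂)² / [(s₁²/n₁)²/(n₁-1) + (s₂²/n₂)²/(n₂-1)] ≈ 53.36
t = (x̄₁ - x̄₂) / SE = (71.77 - 79.64) / 2.8248 = -7.87 / 2.8248 = -2.786
p-value = 0.0074

Since p-value < α = 0.01, we reject H₀.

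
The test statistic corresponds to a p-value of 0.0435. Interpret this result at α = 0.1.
Since p = 0.0435 < α = 0.1, reject H₀.
There is sufficient evidence to reject the null hypothesis; the result is statistically significant at the 0.1 level.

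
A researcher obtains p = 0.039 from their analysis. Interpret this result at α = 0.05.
Since p = 0.039 < α = 0.05, reject H₀.
There is sufficient evidence to reject the null hypothesis; the result is statistically significant at the 0.05 level.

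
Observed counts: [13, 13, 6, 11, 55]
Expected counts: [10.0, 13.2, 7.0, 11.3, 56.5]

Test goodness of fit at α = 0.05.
Chi-square goodness of fit test:
H₀: observed counts match expected distribution
H₁: observed counts differ from expected distribution
df = k - 1 = 4
χ² = Σ(O - E)²/E
   = (13 - 10.0)²/10.0 + (13 - 13.2)²/13.2 + (6 - 7.0)²/7.0 + (11 - 11.3)²/11.3 + (55 - 56.5)²/56.5
   = 0.900 + 0.003 + 0.143 + 0.008 + 0.040
   = 1.09
p-value = 0.8953

Since p-value > α = 0.05, we fail to reject H₀.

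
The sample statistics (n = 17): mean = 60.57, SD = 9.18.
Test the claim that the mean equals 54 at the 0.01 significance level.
One-sample t-test:
H₀: μ = 54
H₁: μ ≠ 54
df = n - 1 = 16
t = (x̄ - μ₀) / (s/√n) = (60.57 - 54) / (9.18/√17) = 2.951
p-value = 0.0094

Since p-value < α = 0.01, we reject H₀.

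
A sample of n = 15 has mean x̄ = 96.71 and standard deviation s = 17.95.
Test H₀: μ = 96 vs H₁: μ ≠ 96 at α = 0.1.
One-sample t-test:
H₀: μ = 96
H₁: μ ≠ 96
df = n - 1 = 14
t = (x̄ - μ₀) / (s/√n) = (96.71 - 96) / (17.95/√15) = 0.153
p-value = 0.8804

Since p-value > α = 0.1, we fail to reject H₀.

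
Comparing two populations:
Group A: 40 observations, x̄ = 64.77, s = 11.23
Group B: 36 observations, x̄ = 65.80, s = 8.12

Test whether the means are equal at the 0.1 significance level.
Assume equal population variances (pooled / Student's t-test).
Student's two-sample t-test (equal variances):
H₀: μ₁ = μ₂
H₁: μ₁ ≠ μ₂
df = n₁ + n₂ - 2 = 74
Pooled variance s_p² = [(n₁-1)s₁² + (n₂-1)s₂²] / (n₁ + n₂ - 2) = [(39)(11.23²) + (35)(8.12²)] / 74 = 97.6501
SE = √(s_p²(1/n₁ + 1/n₂)) = √(97.6501 × (1/40 + 1/36)) = 2.2702
t = (x̄₁ - x̄₂) / SE = (64.77 - 65.80) / 2.2702 = -1.03 / 2.2702 = -0.454
p-value = 0.6514

Since p-value > α = 0.1, we fail to reject H₀.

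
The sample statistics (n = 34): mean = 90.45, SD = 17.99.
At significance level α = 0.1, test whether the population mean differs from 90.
One-sample t-test:
H₀: μ = 90
H₁: μ ≠ 90
df = n - 1 = 33
t = (x̄ - μ₀) / (s/√n) = (90.45 - 90) / (17.99/√34) = 0.146
p-value = 0.8849

Since p-value > α = 0.1, we fail to reject H₀.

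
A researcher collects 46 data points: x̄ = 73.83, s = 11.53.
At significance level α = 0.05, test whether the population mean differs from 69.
One-sample t-test:
H₀: μ = 69
H₁: μ ≠ 69
df = n - 1 = 45
t = (x̄ - μ₀) / (s/√n) = (73.83 - 69) / (11.53/√46) = 2.841
p-value = 0.0067

Since p-value < α = 0.05, we reject H₀.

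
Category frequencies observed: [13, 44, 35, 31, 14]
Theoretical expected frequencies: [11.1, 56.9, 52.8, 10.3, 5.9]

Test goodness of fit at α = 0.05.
Chi-square goodness of fit test:
H₀: observed counts match expected distribution
H₁: observed counts differ from expected distribution
df = k - 1 = 4
χ² = Σ(O - E)²/E
   = (13 - 11.1)²/11.1 + (44 - 56.9)²/56.9 + (35 - 52.8)²/52.8 + (31 - 10.3)²/10.3 + (14 - 5.9)²/5.9
   = 0.325 + 2.925 + 6.001 + 41.601 + 11.120
   = 61.97
p-value < 0.0001

Since p-value < α = 0.05, we reject H₀.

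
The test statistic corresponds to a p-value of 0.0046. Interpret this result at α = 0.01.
Since p = 0.0046 < α = 0.01, reject H₀.
There is sufficient evidence to reject the null hypothesis; the result is statistically significant at the 0.01 level.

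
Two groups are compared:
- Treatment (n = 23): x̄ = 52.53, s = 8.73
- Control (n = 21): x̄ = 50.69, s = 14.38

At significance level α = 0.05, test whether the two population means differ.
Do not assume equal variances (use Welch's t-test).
Welch's two-sample t-test:
H₀: μ₁ = μ₂
H₁: μ₁ ≠ μ₂
s₁²/n₁ = 8.73²/23 = 3.3136,  s₂²/n₂ = 14.38²/21 = 9.8469
SE = √(s₁²/n₁ + s₂²/n₂) = √(3.3136 + 9.8469) = 3.6277
df (Welch-Satterthwaite) = (s₁²/n₁ + s₂²/n₂)² / [(s₁²/n₁)²/(n₁-1) + (s₂²/n₂)²/(n₂-1)] ≈ 32.39
t = (x̄₁ - x̄₂) / SE = (52.53 - 50.69) / 3.6277 = 1.84 / 3.6277 = 0.507
p-value = 0.6154

Since p-value > α = 0.05, we fail to reject H₀.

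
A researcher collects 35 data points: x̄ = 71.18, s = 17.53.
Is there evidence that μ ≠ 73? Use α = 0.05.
One-sample t-test:
H₀: μ = 73
H₁: μ ≠ 73
df = n - 1 = 34
t = (x̄ - μ₀) / (s/√n) = (71.18 - 73) / (17.53/√35) = -0.614
p-value = 0.5432

Since p-value > α = 0.05, we fail to reject H₀.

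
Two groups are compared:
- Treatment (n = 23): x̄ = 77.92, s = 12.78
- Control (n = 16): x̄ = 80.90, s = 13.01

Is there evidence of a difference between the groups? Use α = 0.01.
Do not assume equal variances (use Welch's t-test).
Welch's two-sample t-test:
H₀: μ₁ = μ₂
H₁: μ₁ ≠ μ₂
s₁²/n₁ = 12.78²/23 = 7.1012,  s₂²/n₂ = 13.01²/16 = 10.5788
SE = √(s₁²/n₁ + s₂²/n₂) = √(7.1012 + 10.5788) = 4.2048
df (Welch-Satterthwaite) = (s₁²/n₁ + s₂²/n₂)² / [(s₁²/n₁)²/(n₁-1) + (s₂²/n₂)²/(n₂-1)] ≈ 32.05
t = (x̄₁ - x̄₂) / SE = (77.92 - 80.90) / 4.2048 = -2.98 / 4.2048 = -0.709
p-value = 0.4836

Since p-value > α = 0.01, we fail to reject H₀.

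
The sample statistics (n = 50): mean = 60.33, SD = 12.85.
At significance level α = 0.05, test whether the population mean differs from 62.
One-sample t-test:
H₀: μ = 62
H₁: μ ≠ 62
df = n - 1 = 49
t = (x̄ - μ₀) / (s/√n) = (60.33 - 62) / (12.85/√50) = -0.919
p-value = 0.3626

Since p-value > α = 0.05, we fail to reject H₀.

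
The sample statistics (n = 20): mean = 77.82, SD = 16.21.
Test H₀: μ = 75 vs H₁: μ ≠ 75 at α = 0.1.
One-sample t-test:
H₀: μ = 75
H₁: μ ≠ 75
df = n - 1 = 19
t = (x̄ - μ₀) / (s/√n) = (77.82 - 75) / (16.21/√20) = 0.778
p-value = 0.4461

Since p-value > α = 0.1, we fail to reject H₀.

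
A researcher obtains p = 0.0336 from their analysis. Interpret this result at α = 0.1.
Since p = 0.0336 < α = 0.1, reject H₀.
There is sufficient evidence to reject the null hypothesis; the result is statistically significant at the 0.1 level.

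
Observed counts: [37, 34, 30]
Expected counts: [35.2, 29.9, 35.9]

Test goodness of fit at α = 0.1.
Chi-square goodness of fit test:
H₀: observed counts match expected distribution
H₁: observed counts differ from expected distribution
df = k - 1 = 2
χ² = Σ(O - E)²/E
   = (37 - 35.2)²/35.2 + (34 - 29.9)²/29.9 + (30 - 35.9)²/35.9
   = 0.092 + 0.562 + 0.970
   = 1.62
p-value = 0.4440

Since p-value > α = 0.1, we fail to reject H₀.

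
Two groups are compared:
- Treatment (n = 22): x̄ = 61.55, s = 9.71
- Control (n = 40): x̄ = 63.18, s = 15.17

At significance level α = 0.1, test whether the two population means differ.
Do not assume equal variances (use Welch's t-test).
Welch's two-sample t-test:
H₀: μ₁ = μ₂
H₁: μ₁ ≠ μ₂
s₁²/n₁ = 9.71²/22 = 4.2856,  s₂²/n₂ = 15.17²/40 = 5.7532
SE = √(s₁²/n₁ + s₂²/n₂) = √(4.2856 + 5.7532) = 3.1684
df (Welch-Satterthwaite) = (s₁²/n₁ + s₂²/n₂)² / [(s₁²/n₁)²/(n₁-1) + (s₂²/n₂)²/(n₂-1)] ≈ 58.48
t = (x̄₁ - x̄₂) / SE = (61.55 - 63.18) / 3.1684 = -1.63 / 3.1684 = -0.514
p-value = 0.6089

Since p-value > α = 0.1, we fail to reject H₀.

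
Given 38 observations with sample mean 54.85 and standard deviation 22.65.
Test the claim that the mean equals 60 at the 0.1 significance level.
One-sample t-test:
H₀: μ = 60
H₁: μ ≠ 60
df = n - 1 = 37
t = (x̄ - μ₀) / (s/√n) = (54.85 - 60) / (22.65/√38) = -1.402
p-value = 0.1694

Since p-value > α = 0.1, we fail to reject H₀.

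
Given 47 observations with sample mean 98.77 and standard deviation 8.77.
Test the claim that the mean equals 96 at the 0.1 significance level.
One-sample t-test:
H₀: μ = 96
H₁: μ ≠ 96
df = n - 1 = 46
t = (x̄ - μ₀) / (s/√n) = (98.77 - 96) / (8.77/√47) = 2.165
p-value = 0.0356

Since p-value < α = 0.1, we reject H₀.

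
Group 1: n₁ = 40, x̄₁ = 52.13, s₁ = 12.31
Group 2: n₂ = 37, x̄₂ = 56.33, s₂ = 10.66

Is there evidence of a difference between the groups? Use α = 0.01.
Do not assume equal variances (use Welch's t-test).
Welch's two-sample t-test:
H₀: μ₁ = μ₂
H₁: μ₁ ≠ μ₂
s₁²/n₁ = 12.31²/40 = 3.7884,  s₂²/n₂ = 10.66²/37 = 3.0712
SE = √(s₁²/n₁ + s₂²/n₂) = √(3.7884 + 3.0712) = 2.6191
df (Welch-Satterthwaite) = (s₁²/n₁ + s₂²/n₂)² / [(s₁²/n₁)²/(n₁-1) + (s₂²/n₂)²/(n₂-1)] ≈ 74.69
t = (x̄₁ - x̄₂) / SE = (52.13 - 56.33) / 2.6191 = -4.20 / 2.6191 = -1.604
p-value = 0.1130

Since p-value > α = 0.01, we fail to reject H₀.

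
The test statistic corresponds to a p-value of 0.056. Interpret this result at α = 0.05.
Since p = 0.056 > α = 0.05, fail to reject H₀.
There is insufficient evidence to reject the null hypothesis; the result is not statistically significant at the 0.05 level.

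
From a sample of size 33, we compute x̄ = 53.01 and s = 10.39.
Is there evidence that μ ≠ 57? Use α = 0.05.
One-sample t-test:
H₀: μ = 57
H₁: μ ≠ 57
df = n - 1 = 32
t = (x̄ - μ₀) / (s/√n) = (53.01 - 57) / (10.39/√33) = -2.206
p-value = 0.0347

Since p-value < α = 0.05, we reject H₀.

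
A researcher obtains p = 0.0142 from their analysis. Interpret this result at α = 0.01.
Since p = 0.0142 > α = 0.01, fail to reject H₀.
There is insufficient evidence to reject the null hypothesis; the result is not statistically significant at the 0.01 level.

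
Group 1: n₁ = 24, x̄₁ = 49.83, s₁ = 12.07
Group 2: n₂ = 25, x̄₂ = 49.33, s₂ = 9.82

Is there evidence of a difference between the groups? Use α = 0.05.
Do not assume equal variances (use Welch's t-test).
Welch's two-sample t-test:
H₀: μ₁ = μ₂
H₁: μ₁ ≠ μ₂
s₁²/n₁ = 12.07²/24 = 6.0702,  s₂²/n₂ = 9.82²/25 = 3.8573
SE = √(s₁²/n₁ + s₂²/n₂) = √(6.0702 + 3.8573) = 3.1508
df (Welch-Satterthwaite) = (s₁²/n₁ + s₂²/n₂)² / [(s₁²/n₁)²/(n₁-1) + (s₂²/n₂)²/(n₂-1)] ≈ 44.35
t = (x̄₁ - x̄₂) / SE = (49.83 - 49.33) / 3.1508 = 0.50 / 3.1508 = 0.159
p-value = 0.8746

Since p-value > α = 0.05, we fail to reject H₀.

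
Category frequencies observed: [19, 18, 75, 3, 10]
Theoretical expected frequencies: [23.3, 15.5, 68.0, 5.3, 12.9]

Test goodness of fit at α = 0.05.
Chi-square goodness of fit test:
H₀: observed counts match expected distribution
H₁: observed counts differ from expected distribution
df = k - 1 = 4
χ² = Σ(O - E)²/E
   = (19 - 23.3)²/23.3 + (18 - 15.5)²/15.5 + (75 - 68.0)²/68.0 + (3 - 5.3)²/5.3 + (10 - 12.9)²/12.9
   = 0.794 + 0.403 + 0.721 + 0.998 + 0.652
   = 3.57
p-value = 0.4677

Since p-value > α = 0.05, we fail to reject H₀.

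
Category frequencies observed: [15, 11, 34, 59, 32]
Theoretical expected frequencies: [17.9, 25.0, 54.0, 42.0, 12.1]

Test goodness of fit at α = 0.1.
Chi-square goodness of fit test:
H₀: observed counts match expected distribution
H₁: observed counts differ from expected distribution
df = k - 1 = 4
χ² = Σ(O - E)²/E
   = (15 - 17.9)²/17.9 + (11 - 25.0)²/25.0 + (34 - 54.0)²/54.0 + (59 - 42.0)²/42.0 + (32 - 12.1)²/12.1
   = 0.470 + 7.840 + 7.407 + 6.881 + 32.728
   = 55.33
p-value < 0.0001

Since p-value < α = 0.1, we reject H₀.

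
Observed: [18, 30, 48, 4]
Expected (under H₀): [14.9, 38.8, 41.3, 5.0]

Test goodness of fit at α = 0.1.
Chi-square goodness of fit test:
H₀: observed counts match expected distribution
H₁: observed counts differ from expected distribution
df = k - 1 = 3
χ² = Σ(O - E)²/E
   = (18 - 14.9)²/14.9 + (30 - 38.8)²/38.8 + (48 - 41.3)²/41.3 + (4 - 5.0)²/5.0
   = 0.645 + 1.996 + 1.087 + 0.200
   = 3.93
p-value = 0.2694

Since p-value > α = 0.1, we fail to reject H₀.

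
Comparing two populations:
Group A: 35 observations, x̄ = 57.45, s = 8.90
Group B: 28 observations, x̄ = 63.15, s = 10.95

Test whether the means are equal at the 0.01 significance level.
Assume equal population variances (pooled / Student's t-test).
Student's two-sample t-test (equal variances):
H₀: μ₁ = μ₂
H₁: μ₁ ≠ μ₂
df = n₁ + n₂ - 2 = 61
Pooled variance s_p² = [(n₁-1)s₁² + (n₂-1)s₂²] / (n₁ + n₂ - 2) = [(34)(8.90²) + (27)(10.95²)] / 61 = 97.2214
SE = √(s_p²(1/n₁ + 1/n₂)) = √(97.2214 × (1/35 + 1/28)) = 2.5000
t = (x̄₁ - x̄₂) / SE = (57.45 - 63.15) / 2.5000 = -5.70 / 2.5000 = -2.280
p-value = 0.0261

Since p-value > α = 0.01, we fail to reject H₀.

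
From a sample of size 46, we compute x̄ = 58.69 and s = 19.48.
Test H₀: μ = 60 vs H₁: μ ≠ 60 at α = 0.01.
One-sample t-test:
H₀: μ = 60
H₁: μ ≠ 60
df = n - 1 = 45
t = (x̄ - μ₀) / (s/√n) = (58.69 - 60) / (19.48/√46) = -0.456
p-value = 0.6505

Since p-value > α = 0.01, we fail to reject H₀.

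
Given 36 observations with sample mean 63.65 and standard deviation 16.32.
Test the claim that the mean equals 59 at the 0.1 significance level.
One-sample t-test:
H₀: μ = 59
H₁: μ ≠ 59
df = n - 1 = 35
t = (x̄ - μ₀) / (s/√n) = (63.65 - 59) / (16.32/√36) = 1.710
p-value = 0.0962

Since p-value < α = 0.1, we reject H₀.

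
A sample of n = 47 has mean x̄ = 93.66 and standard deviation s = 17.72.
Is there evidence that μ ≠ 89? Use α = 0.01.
One-sample t-test:
H₀: μ = 89
H₁: μ ≠ 89
df = n - 1 = 46
t = (x̄ - μ₀) / (s/√n) = (93.66 - 89) / (17.72/√47) = 1.803
p-value = 0.0780

Since p-value > α = 0.01, we fail to reject H₀.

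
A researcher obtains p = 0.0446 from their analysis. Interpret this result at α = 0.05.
Since p = 0.0446 < α = 0.05, reject H₀.
There is sufficient evidence to reject the null hypothesis; the result is statistically significant at the 0.05 level.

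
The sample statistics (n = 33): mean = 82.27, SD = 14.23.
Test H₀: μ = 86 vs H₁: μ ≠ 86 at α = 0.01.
One-sample t-test:
H₀: μ = 86
H₁: μ ≠ 86
df = n - 1 = 32
t = (x̄ - μ₀) / (s/√n) = (82.27 - 86) / (14.23/√33) = -1.506
p-value = 0.1419

Since p-value > α = 0.01, we fail to reject H₀.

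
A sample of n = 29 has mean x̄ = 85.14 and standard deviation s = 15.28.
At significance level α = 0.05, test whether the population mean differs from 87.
One-sample t-test:
H₀: μ = 87
H₁: μ ≠ 87
df = n - 1 = 28
t = (x̄ - μ₀) / (s/√n) = (85.14 - 87) / (15.28/√29) = -0.656
p-value = 0.5175

Since p-value > α = 0.05, we fail to reject H₀.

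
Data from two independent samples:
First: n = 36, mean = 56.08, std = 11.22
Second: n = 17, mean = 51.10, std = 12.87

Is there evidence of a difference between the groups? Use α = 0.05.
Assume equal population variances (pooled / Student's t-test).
Student's two-sample t-test (equal variances):
H₀: μ₁ = μ₂
H₁: μ₁ ≠ μ₂
df = n₁ + n₂ - 2 = 51
Pooled variance s_p² = [(n₁-1)s₁² + (n₂-1)s₂²] / (n₁ + n₂ - 2) = [(35)(11.22²) + (16)(12.87²)] / 51 = 138.3585
SE = √(s_p²(1/n₁ + 1/n₂)) = √(138.3585 × (1/36 + 1/17)) = 3.4615
t = (x̄₁ - x̄₂) / SE = (56.08 - 51.10) / 3.4615 = 4.98 / 3.4615 = 1.439
p-value = 0.1564

Since p-value > α = 0.05, we fail to reject H₀.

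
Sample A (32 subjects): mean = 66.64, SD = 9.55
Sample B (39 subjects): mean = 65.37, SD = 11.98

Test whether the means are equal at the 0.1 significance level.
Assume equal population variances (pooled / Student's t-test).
Student's two-sample t-test (equal variances):
H₀: μ₁ = μ₂
H₁: μ₁ ≠ μ₂
df = n₁ + n₂ - 2 = 69
Pooled variance s_p² = [(n₁-1)s₁² + (n₂-1)s₂²] / (n₁ + n₂ - 2) = [(31)(9.55²) + (38)(11.98²)] / 69 = 120.0153
SE = √(s_p²(1/n₁ + 1/n₂)) = √(120.0153 × (1/32 + 1/39)) = 2.6130
t = (x̄₁ - x̄₂) / SE = (66.64 - 65.37) / 2.6130 = 1.27 / 2.6130 = 0.486
p-value = 0.6285

Since p-value > α = 0.1, we fail to reject H₀.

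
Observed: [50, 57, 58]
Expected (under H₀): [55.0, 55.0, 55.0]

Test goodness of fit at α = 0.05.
Chi-square goodness of fit test:
H₀: observed counts match expected distribution
H₁: observed counts differ from expected distribution
df = k - 1 = 2
χ² = Σ(O - E)²/E
   = (50 - 55.0)²/55.0 + (57 - 55.0)²/55.0 + (58 - 55.0)²/55.0
   = 0.455 + 0.073 + 0.164
   = 0.69
p-value = 0.7079

Since p-value > α = 0.05, we fail to reject H₀.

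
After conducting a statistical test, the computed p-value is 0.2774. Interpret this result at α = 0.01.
Since p = 0.2774 > α = 0.01, fail to reject H₀.
There is insufficient evidence to reject the null hypothesis; the result is not statistically significant at the 0.01 level.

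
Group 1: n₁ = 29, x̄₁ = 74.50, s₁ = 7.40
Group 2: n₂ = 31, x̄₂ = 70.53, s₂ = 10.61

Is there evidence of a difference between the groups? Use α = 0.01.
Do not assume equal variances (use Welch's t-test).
Welch's two-sample t-test:
H₀: μ₁ = μ₂
H₁: μ₁ ≠ μ₂
s₁²/n₁ = 7.40²/29 = 1.8883,  s₂²/n₂ = 10.61²/31 = 3.6314
SE = √(s₁²/n₁ + s₂²/n₂) = √(1.8883 + 3.6314) = 2.3494
df (Welch-Satterthwaite) = (s₁²/n₁ + s₂²/n₂)² / [(s₁²/n₁)²/(n₁-1) + (s₂²/n₂)²/(n₂-1)] ≈ 53.74
t = (x̄₁ - x̄₂) / SE = (74.50 - 70.53) / 2.3494 = 3.97 / 2.3494 = 1.690
p-value = 0.0969

Since p-value > α = 0.01, we fail to reject H₀.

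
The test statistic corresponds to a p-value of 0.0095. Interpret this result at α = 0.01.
Since p = 0.0095 < α = 0.01, reject H₀.
There is sufficient evidence to reject the null hypothesis; the result is statistically significant at the 0.01 level.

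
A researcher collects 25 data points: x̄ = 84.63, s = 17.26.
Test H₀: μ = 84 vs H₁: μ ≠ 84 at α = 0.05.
One-sample t-test:
H₀: μ = 84
H₁: μ ≠ 84
df = n - 1 = 24
t = (x̄ - μ₀) / (s/√n) = (84.63 - 84) / (17.26/√25) = 0.183
p-value = 0.8567

Since p-value > α = 0.05, we fail to reject H₀.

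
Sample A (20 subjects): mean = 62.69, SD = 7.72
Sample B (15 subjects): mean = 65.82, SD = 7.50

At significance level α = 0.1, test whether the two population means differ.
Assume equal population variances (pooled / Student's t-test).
Student's two-sample t-test (equal variances):
H₀: μ₁ = μ₂
H₁: μ₁ ≠ μ₂
df = n₁ + n₂ - 2 = 33
Pooled variance s_p² = [(n₁-1)s₁² + (n₂-1)s₂²] / (n₁ + n₂ - 2) = [(19)(7.72²) + (14)(7.50²)] / 33 = 58.1779
SE = √(s_p²(1/n₁ + 1/n₂)) = √(58.1779 × (1/20 + 1/15)) = 2.6053
t = (x̄₁ - x̄₂) / SE = (62.69 - 65.82) / 2.6053 = -3.13 / 2.6053 = -1.201
p-value = 0.2381

Since p-value > α = 0.1, we fail to reject H₀.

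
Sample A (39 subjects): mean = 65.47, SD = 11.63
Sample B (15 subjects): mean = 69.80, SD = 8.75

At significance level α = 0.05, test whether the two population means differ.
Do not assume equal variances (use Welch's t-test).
Welch's two-sample t-test:
H₀: μ₁ = μ₂
H₁: μ₁ ≠ μ₂
s₁²/n₁ = 11.63²/39 = 3.4681,  s₂²/n₂ = 8.75²/15 = 5.1042
SE = √(s₁²/n₁ + s₂²/n₂) = √(3.4681 + 5.1042) = 2.9278
df (Welch-Satterthwaite) = (s₁²/n₁ + s₂²/n₂)² / [(s₁²/n₁)²/(n₁-1) + (s₂²/n₂)²/(n₂-1)] ≈ 33.75
t = (x̄₁ - x̄₂) / SE = (65.47 - 69.80) / 2.9278 = -4.33 / 2.9278 = -1.479
p-value = 0.1484

Since p-value > α = 0.05, we fail to reject H₀.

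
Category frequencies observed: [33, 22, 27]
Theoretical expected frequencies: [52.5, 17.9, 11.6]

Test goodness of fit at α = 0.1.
Chi-square goodness of fit test:
H₀: observed counts match expected distribution
H₁: observed counts differ from expected distribution
df = k - 1 = 2
χ² = Σ(O - E)²/E
   = (33 - 52.5)²/52.5 + (22 - 17.9)²/17.9 + (27 - 11.6)²/11.6
   = 7.243 + 0.939 + 20.445
   = 28.63
p-value < 0.0001

Since p-value < α = 0.1, we reject H₀.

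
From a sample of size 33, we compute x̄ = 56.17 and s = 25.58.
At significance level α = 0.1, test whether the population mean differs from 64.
One-sample t-test:
H₀: μ = 64
H₁: μ ≠ 64
df = n - 1 = 32
t = (x̄ - μ₀) / (s/√n) = (56.17 - 64) / (25.58/√33) = -1.758
p-value = 0.0882

Since p-value < α = 0.1, we reject H₀.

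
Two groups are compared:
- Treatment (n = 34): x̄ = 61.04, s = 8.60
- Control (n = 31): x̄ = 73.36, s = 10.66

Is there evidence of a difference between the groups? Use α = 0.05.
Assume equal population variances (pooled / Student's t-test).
Student's two-sample t-test (equal variances):
H₀: μ₁ = μ₂
H₁: μ₁ ≠ μ₂
df = n₁ + n₂ - 2 = 63
Pooled variance s_p² = [(n₁-1)s₁² + (n₂-1)s₂²] / (n₁ + n₂ - 2) = [(33)(8.60²) + (30)(10.66²)] / 63 = 92.8531
SE = √(s_p²(1/n₁ + 1/n₂)) = √(92.8531 × (1/34 + 1/31)) = 2.3930
t = (x̄₁ - x̄₂) / SE = (61.04 - 73.36) / 2.3930 = -12.32 / 2.3930 = -5.148
p-value < 0.0001

Since p-value < α = 0.05, we reject H₀.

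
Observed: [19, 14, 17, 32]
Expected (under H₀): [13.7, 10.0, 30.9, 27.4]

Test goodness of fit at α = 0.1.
Chi-square goodness of fit test:
H₀: observed counts match expected distribution
H₁: observed counts differ from expected distribution
df = k - 1 = 3
χ² = Σ(O - E)²/E
   = (19 - 13.7)²/13.7 + (14 - 10.0)²/10.0 + (17 - 30.9)²/30.9 + (32 - 27.4)²/27.4
   = 2.050 + 1.600 + 6.253 + 0.772
   = 10.68
p-value = 0.0136

Since p-value < α = 0.1, we reject H₀.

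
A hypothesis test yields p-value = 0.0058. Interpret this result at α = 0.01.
Since p = 0.0058 < α = 0.01, reject H₀.
There is sufficient evidence to reject the null hypothesis; the result is statistically significant at the 0.01 level.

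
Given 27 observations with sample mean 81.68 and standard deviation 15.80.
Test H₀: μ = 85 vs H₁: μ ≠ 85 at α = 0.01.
One-sample t-test:
H₀: μ = 85
H₁: μ ≠ 85
df = n - 1 = 26
t = (x̄ - μ₀) / (s/√n) = (81.68 - 85) / (15.80/√27) = -1.092
p-value = 0.2849

Since p-value > α = 0.01, we fail to reject H₀.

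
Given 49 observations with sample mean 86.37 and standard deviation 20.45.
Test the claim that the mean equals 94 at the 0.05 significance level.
One-sample t-test:
H₀: μ = 94
H₁: μ ≠ 94
df = n - 1 = 48
t = (x̄ - μ₀) / (s/√n) = (86.37 - 94) / (20.45/√49) = -2.612
p-value = 0.0120

Since p-value < α = 0.05, we reject H₀.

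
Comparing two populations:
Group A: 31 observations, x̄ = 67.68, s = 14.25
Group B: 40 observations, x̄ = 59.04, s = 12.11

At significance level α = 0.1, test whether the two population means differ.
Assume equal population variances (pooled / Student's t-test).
Student's two-sample t-test (equal variances):
H₀: μ₁ = μ₂
H₁: μ₁ ≠ μ₂
df = n₁ + n₂ - 2 = 69
Pooled variance s_p² = [(n₁-1)s₁² + (n₂-1)s₂²] / (n₁ + n₂ - 2) = [(30)(14.25²) + (39)(12.11²)] / 69 = 171.1784
SE = √(s_p²(1/n₁ + 1/n₂)) = √(171.1784 × (1/31 + 1/40)) = 3.1307
t = (x̄₁ - x̄₂) / SE = (67.68 - 59.04) / 3.1307 = 8.64 / 3.1307 = 2.760
p-value = 0.0074

Since p-value < α = 0.1, we reject H₀.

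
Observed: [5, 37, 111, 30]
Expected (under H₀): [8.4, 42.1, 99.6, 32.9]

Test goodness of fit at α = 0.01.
Chi-square goodness of fit test:
H₀: observed counts match expected distribution
H₁: observed counts differ from expected distribution
df = k - 1 = 3
χ² = Σ(O - E)²/E
   = (5 - 8.4)²/8.4 + (37 - 42.1)²/42.1 + (111 - 99.6)²/99.6 + (30 - 32.9)²/32.9
   = 1.376 + 0.618 + 1.305 + 0.256
   = 3.55
p-value = 0.3138

Since p-value > α = 0.01, we fail to reject H₀.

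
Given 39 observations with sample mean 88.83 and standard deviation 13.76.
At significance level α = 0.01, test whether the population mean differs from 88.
One-sample t-test:
H₀: μ = 88
H₁: μ ≠ 88
df = n - 1 = 38
t = (x̄ - μ₀) / (s/√n) = (88.83 - 88) / (13.76/√39) = 0.377
p-value = 0.7085

Since p-value > α = 0.01, we fail to reject H₀.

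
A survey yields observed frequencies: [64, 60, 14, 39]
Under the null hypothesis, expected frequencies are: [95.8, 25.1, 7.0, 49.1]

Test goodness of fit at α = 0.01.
Chi-square goodness of fit test:
H₀: observed counts match expected distribution
H₁: observed counts differ from expected distribution
df = k - 1 = 3
χ² = Σ(O - E)²/E
   = (64 - 95.8)²/95.8 + (60 - 25.1)²/25.1 + (14 - 7.0)²/7.0 + (39 - 49.1)²/49.1
   = 10.556 + 48.526 + 7.000 + 2.078
   = 68.16
p-value < 0.0001

Since p-value < α = 0.01, we reject H₀.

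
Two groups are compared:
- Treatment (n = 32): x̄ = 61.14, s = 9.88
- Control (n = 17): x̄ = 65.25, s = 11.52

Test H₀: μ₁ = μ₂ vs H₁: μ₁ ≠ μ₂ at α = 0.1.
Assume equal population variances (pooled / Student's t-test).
Student's two-sample t-test (equal variances):
H₀: μ₁ = μ₂
H₁: μ₁ ≠ μ₂
df = n₁ + n₂ - 2 = 47
Pooled variance s_p² = [(n₁-1)s₁² + (n₂-1)s₂²] / (n₁ + n₂ - 2) = [(31)(9.88²) + (16)(11.52²)] / 47 = 109.5620
SE = √(s_p²(1/n₁ + 1/n₂)) = √(109.5620 × (1/32 + 1/17)) = 3.1414
t = (x̄₁ - x̄₂) / SE = (61.14 - 65.25) / 3.1414 = -4.11 / 3.1414 = -1.308
p-value = 0.1971

Since p-value > α = 0.1, we fail to reject H₀.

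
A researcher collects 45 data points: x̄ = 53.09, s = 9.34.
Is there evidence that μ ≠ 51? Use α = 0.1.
One-sample t-test:
H₀: μ = 51
H₁: μ ≠ 51
df = n - 1 = 44
t = (x̄ - μ₀) / (s/√n) = (53.09 - 51) / (9.34/√45) = 1.501
p-value = 0.1405

Since p-value > α = 0.1, we fail to reject H₀.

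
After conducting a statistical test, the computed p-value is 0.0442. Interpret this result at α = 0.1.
Since p = 0.0442 < α = 0.1, reject H₀.
There is sufficient evidence to reject the null hypothesis; the result is statistically significant at the 0.1 level.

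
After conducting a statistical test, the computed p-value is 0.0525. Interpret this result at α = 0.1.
Since p = 0.0525 < α = 0.1, reject H₀.
There is sufficient evidence to reject the null hypothesis; the result is statistically significant at the 0.1 level.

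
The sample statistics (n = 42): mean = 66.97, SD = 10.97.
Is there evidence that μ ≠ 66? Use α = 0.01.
One-sample t-test:
H₀: μ = 66
H₁: μ ≠ 66
df = n - 1 = 41
t = (x̄ - μ₀) / (s/√n) = (66.97 - 66) / (10.97/√42) = 0.573
p-value = 0.5697

Since p-value > α = 0.01, we fail to reject H₀.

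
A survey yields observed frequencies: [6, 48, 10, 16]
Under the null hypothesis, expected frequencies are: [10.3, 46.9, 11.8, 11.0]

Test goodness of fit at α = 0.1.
Chi-square goodness of fit test:
H₀: observed counts match expected distribution
H₁: observed counts differ from expected distribution
df = k - 1 = 3
χ² = Σ(O - E)²/E
   = (6 - 10.3)²/10.3 + (48 - 46.9)²/46.9 + (10 - 11.8)²/11.8 + (16 - 11.0)²/11.0
   = 1.795 + 0.026 + 0.275 + 2.273
   = 4.37
p-value = 0.2243

Since p-value > α = 0.1, we fail to reject H₀.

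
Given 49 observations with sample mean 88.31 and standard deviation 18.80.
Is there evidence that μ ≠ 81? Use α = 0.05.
One-sample t-test:
H₀: μ = 81
H₁: μ ≠ 81
df = n - 1 = 48
t = (x̄ - μ₀) / (s/√n) = (88.31 - 81) / (18.80/√49) = 2.722
p-value = 0.0090

Since p-value < α = 0.05, we reject H₀.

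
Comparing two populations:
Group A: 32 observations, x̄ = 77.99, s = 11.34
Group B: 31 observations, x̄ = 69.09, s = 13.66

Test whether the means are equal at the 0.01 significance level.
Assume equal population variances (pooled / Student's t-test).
Student's two-sample t-test (equal variances):
H₀: μ₁ = μ₂
H₁: μ₁ ≠ μ₂
df = n₁ + n₂ - 2 = 61
Pooled variance s_p² = [(n₁-1)s₁² + (n₂-1)s₂²] / (n₁ + n₂ - 2) = [(31)(11.34²) + (30)(13.66²)] / 61 = 157.1202
SE = √(s_p²(1/n₁ + 1/n₂)) = √(157.1202 × (1/32 + 1/31)) = 3.1589
t = (x̄₁ - x̄₂) / SE = (77.99 - 69.09) / 3.1589 = 8.90 / 3.1589 = 2.817
p-value = 0.0065

Since p-value < α = 0.01, we reject H₀.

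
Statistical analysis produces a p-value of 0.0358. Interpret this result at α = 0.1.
Since p = 0.0358 < α = 0.1, reject H₀.
There is sufficient evidence to reject the null hypothesis; the result is statistically significant at the 0.1 level.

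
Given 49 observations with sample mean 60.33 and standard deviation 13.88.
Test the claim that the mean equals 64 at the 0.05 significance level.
One-sample t-test:
H₀: μ = 64
H₁: μ ≠ 64
df = n - 1 = 48
t = (x̄ - μ₀) / (s/√n) = (60.33 - 64) / (13.88/√49) = -1.851
p-value = 0.0703

Since p-value > α = 0.05, we fail to reject H₀.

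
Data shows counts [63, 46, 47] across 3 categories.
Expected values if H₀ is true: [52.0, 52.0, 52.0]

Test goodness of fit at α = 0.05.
Chi-square goodness of fit test:
H₀: observed counts match expected distribution
H₁: observed counts differ from expected distribution
df = k - 1 = 2
χ² = Σ(O - E)²/E
   = (63 - 52.0)²/52.0 + (46 - 52.0)²/52.0 + (47 - 52.0)²/52.0
   = 2.327 + 0.692 + 0.481
   = 3.50
p-value = 0.1738

Since p-value > α = 0.05, we fail to reject H₀.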